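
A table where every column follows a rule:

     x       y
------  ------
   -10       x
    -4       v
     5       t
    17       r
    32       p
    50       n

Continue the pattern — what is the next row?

71  l

Column x: differences are 6, 9, 12, … (increasing by 3 each time); -10, -4, 5, 17, 32, 50 → 71.
Column y goes x, v, t, r, p, n → l (letters move back 2 places in the alphabet).
So the next row is 71  l.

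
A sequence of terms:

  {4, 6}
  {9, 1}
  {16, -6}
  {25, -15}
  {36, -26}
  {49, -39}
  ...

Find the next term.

{64, -54}

First entry: 4, 9, 16, 25, 36, 49 → 64 (perfect squares: 2², 3², 4², …).
Second entry: 6, 1, -6, -15, -26, -39 → -54 (together with the first entry always sums to 10).
So the next term is {64, -54}.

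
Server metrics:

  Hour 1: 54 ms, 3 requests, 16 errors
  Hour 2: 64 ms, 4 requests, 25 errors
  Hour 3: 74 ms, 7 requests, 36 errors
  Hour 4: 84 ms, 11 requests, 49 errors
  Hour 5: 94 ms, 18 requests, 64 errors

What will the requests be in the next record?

Ms: 54, 64, 74, 84, 94 → 104 (+10 each step).
Requests goes 3, 4, 7, 11, 18 → 29 (each term is the sum of the two before it).
For the errors, perfect squares: 4², 5², 6², …: 16, 25, 36, 49, 64 → 81.

29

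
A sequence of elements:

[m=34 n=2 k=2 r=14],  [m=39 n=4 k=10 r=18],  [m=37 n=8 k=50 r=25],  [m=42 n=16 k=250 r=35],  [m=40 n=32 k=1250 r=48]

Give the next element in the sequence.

[m=45 n=64 k=6250 r=64]

M — alternating steps +5, −2, +5, −2, …: 34, 39, 37, 42, 40 → 45.
N: ×2 each step, so 2, 4, 8, 16, 32 → 64.
K: ×5 each step; 2, 10, 50, 250, 1250 → 6250.
R — differences are 4, 7, 10, … (increasing by 3 each time): 14, 18, 25, 35, 48 → 64.
Putting it together: [m=45 n=64 k=6250 r=64].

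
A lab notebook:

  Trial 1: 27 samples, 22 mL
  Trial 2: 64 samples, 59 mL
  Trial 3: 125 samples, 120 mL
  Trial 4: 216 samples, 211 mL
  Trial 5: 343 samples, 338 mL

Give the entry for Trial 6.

512 samples, 507 mL

For the samples, perfect cubes: 3³, 4³, 5³, …: 27, 64, 125, 216, 343 → 512.
ML: always 5 less than the samples, so 22, 59, 120, 211, 338 → 507.
Combining the parts gives 512 samples, 507 mL.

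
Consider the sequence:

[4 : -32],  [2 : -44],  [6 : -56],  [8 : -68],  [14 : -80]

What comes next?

First coordinate: 4, 2, 6, 8, 14 → 22 (each term is the sum of the two before it).
Second coordinate goes -32, -44, -56, -68, -80 → -92 (−12 each step).
Putting it together: [22 : -92].

[22 : -92]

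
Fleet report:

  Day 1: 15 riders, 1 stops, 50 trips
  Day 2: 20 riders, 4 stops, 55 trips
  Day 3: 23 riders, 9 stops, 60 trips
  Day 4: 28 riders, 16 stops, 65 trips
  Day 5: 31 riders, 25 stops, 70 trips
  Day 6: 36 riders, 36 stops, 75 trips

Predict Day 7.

39 riders, 49 stops, 80 trips

Riders: 15, 20, 23, 28, 31, 36 → 39 (alternating steps +5, +3, +5, +3, …).
Stops: 1, 4, 9, 16, 25, 36 → 49 (perfect squares: 1², 2², 3², …).
Trips goes 50, 55, 60, 65, 70, 75 → 80 (+5 each step).
Combining the parts gives 39 riders, 49 stops, 80 trips.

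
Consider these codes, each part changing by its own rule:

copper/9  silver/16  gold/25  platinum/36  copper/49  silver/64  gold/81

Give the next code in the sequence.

platinum/100

Metal: copper, silver, gold, platinum, copper, silver, gold → platinum (repeats copper → silver → gold → platinum).
Second component goes 9, 16, 25, 36, 49, 64, 81 → 100 (perfect squares: 3², 4², 5², …).
So the next code is platinum/100.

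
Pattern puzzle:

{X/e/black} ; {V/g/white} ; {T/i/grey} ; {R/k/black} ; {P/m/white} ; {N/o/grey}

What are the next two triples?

For the first letter, letters move back 2 places in the alphabet: X, V, T, R, P, N → L → J.
Second letter: e, g, i, k, m, o → q → s (letters move forward 2 places in the alphabet).
Shade goes black, white, grey, black, white, grey → black → white (repeats black → white → grey).
So the next two triples are {L/q/black} and {J/s/white}.

{L/q/black}, {J/s/white}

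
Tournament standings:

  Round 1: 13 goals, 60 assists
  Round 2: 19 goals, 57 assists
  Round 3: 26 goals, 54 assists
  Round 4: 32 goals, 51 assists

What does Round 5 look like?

Goals: alternating steps +6, +7, +6, +7, …, so 13, 19, 26, 32 → 39.
Assists: 60, 57, 54, 51 → 48 (−3 each step).
So the next record is 39 goals, 48 assists.

39 goals, 48 assists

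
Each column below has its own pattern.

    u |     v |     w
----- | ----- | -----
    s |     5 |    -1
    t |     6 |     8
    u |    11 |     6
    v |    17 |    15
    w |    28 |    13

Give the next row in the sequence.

x  45  22

Column u: letters move forward 1 place in the alphabet, so s, t, u, v, w → x.
For the column v, each term is the sum of the two before it: 5, 6, 11, 17, 28 → 45.
Column w: alternating steps +9, −2, +9, −2, …, so -1, 8, 6, 15, 13 → 22.
So the next row is x  45  22.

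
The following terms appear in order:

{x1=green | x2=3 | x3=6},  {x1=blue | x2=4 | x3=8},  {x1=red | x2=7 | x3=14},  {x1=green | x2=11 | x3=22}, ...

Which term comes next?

X1: green, blue, red, green → blue (repeats green → blue → red).
X2: 3, 4, 7, 11 → 18 (each term is the sum of the two before it).
For the x3, always 2 × the x2: 6, 8, 14, 22 → 36.
Putting it together: {x1=blue | x2=18 | x3=36}.

{x1=blue | x2=18 | x3=36}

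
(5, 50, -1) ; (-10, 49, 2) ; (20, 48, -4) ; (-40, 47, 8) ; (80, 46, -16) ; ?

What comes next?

First component: 5, -10, 20, -40, 80 → -160 (×(-2) each step).
For the second component, −1 each step: 50, 49, 48, 47, 46 → 45.
Third component: ×(-2) each step; -1, 2, -4, 8, -16 → 32.
Putting it together: (-160, 45, 32).

(-160, 45, 32)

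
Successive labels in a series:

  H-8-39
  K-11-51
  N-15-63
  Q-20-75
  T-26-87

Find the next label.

W-33-99

Letter: H, K, N, Q, T → W (letters move forward 3 places in the alphabet).
Second component: differences are 3, 4, 5, … (increasing by 1 each time); 8, 11, 15, 20, 26 → 33.
Third component goes 39, 51, 63, 75, 87 → 99 (+12 each step).
Combining the parts gives W-33-99.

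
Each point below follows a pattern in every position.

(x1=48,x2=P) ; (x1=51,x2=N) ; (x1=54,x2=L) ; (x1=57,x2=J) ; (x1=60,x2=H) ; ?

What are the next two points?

X1: +3 each step, so 48, 51, 54, 57, 60 → 63 → 66.
X2: P, N, L, J, H → F → D (letters move back 2 places in the alphabet).
So the next two points are (x1=63,x2=F) and (x1=66,x2=D).

(x1=63,x2=F), (x1=66,x2=D)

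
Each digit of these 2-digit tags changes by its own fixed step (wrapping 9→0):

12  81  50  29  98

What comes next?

First digit goes 1, 8, 5, 2, 9 → 6 (−3 each step, mod 10).
Second digit goes 2, 1, 0, 9, 8 → 7 (−1 each step, mod 10).
So the next tag is 67.

67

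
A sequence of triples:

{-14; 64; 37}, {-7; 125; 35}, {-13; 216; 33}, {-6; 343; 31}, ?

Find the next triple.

First component: -14, -7, -13, -6 → -12 (alternating steps +7, −6, +7, −6, …).
For the second component, perfect cubes: 4³, 5³, 6³, …: 64, 125, 216, 343 → 512.
Third component: −2 each step, so 37, 35, 33, 31 → 29.
Putting it together: {-12; 512; 29}.

{-12; 512; 29}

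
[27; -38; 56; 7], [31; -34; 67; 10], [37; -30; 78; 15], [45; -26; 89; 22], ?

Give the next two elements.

First slot: differences are 4, 6, 8, … (increasing by 2 each time); 27, 31, 37, 45 → 55 → 67.
Second slot: +4 each step; -38, -34, -30, -26 → -22 → -18.
Third slot: 56, 67, 78, 89 → 100 → 111 (+11 each step).
Fourth slot: differences are 3, 5, 7, … (increasing by 2 each time); 7, 10, 15, 22 → 31 → 42.
Putting the parts together: [55; -22; 100; 31] and then [67; -18; 111; 42].

[55; -22; 100; 31], [67; -18; 111; 42]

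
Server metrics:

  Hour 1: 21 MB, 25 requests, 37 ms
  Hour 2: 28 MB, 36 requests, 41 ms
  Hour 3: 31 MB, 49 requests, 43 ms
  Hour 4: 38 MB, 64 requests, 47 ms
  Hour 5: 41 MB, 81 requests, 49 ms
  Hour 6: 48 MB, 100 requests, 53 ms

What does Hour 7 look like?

MB: alternating steps +7, +3, +7, +3, …; 21, 28, 31, 38, 41, 48 → 51.
Requests: 25, 36, 49, 64, 81, 100 → 121 (perfect squares: 5², 6², 7², …).
Ms: 37, 41, 43, 47, 49, 53 → 55 (alternating steps +4, +2, +4, +2, …).
Combining the parts gives 51 MB, 121 requests, 55 ms.

51 MB, 121 requests, 55 ms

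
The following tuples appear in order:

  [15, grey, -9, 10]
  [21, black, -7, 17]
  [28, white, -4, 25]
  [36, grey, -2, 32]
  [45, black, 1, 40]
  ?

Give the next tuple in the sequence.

First slot: differences are 6, 7, 8, … (increasing by 1 each time), so 15, 21, 28, 36, 45 → 55.
Shade goes grey, black, white, grey, black → white (repeats grey → black → white).
Third slot goes -9, -7, -4, -2, 1 → 3 (alternating steps +2, +3, +2, +3, …).
Fourth slot — alternating steps +7, +8, +7, +8, …: 10, 17, 25, 32, 40 → 47.
Combining the parts gives [55, white, 3, 47].

[55, white, 3, 47]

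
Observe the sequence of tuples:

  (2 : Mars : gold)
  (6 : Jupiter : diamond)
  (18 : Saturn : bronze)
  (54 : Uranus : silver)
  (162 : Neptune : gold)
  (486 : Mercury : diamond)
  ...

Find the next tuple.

First slot: 2, 6, 18, 54, 162, 486 → 1458 (×3 each step).
Planet: runs through the planets Mercury→Neptune, so Mars, Jupiter, Saturn, Uranus, Neptune, Mercury → Venus.
Rank goes gold, diamond, bronze, silver, gold, diamond → bronze (repeats gold → diamond → bronze → silver).
Putting it together: (1458 : Venus : bronze).

(1458 : Venus : bronze)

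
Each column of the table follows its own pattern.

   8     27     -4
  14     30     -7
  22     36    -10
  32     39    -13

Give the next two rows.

First component: differences are 6, 8, 10, … (increasing by 2 each time), so 8, 14, 22, 32 → 44 → 58.
Second component — alternating steps +3, +6, +3, +6, …: 27, 30, 36, 39 → 45 → 48.
Third component — −3 each step: -4, -7, -10, -13 → -16 → -19.
Putting the parts together: 44  45  -16 and then 58  48  -19.

44  45  -16; 58  48  -19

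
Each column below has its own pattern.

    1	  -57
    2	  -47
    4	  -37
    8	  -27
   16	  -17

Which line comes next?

32  -7

First component: ×2 each step, so 1, 2, 4, 8, 16 → 32.
Second component goes -57, -47, -37, -27, -17 → -7 (+10 each step).
Combining the parts gives 32  -7.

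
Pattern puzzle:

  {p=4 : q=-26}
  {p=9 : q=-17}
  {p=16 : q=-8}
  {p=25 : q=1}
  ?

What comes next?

{p=36 : q=10}

For the p, perfect squares: 2², 3², 4², …: 4, 9, 16, 25 → 36.
Q: +9 each step; -26, -17, -8, 1 → 10.
Combining the parts gives {p=36 : q=10}.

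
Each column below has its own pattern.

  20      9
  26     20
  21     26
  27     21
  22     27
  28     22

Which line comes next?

23  28

For the first component, alternating steps +6, −5, +6, −5, …: 20, 26, 21, 27, 22, 28 → 23.
Second component: always the previous value of the first component, so 9, 20, 26, 21, 27, 22 → 28.
So the next line is 23  28.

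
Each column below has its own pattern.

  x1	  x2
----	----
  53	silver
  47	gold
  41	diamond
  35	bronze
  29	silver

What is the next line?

23  gold

Column x1: 53, 47, 41, 35, 29 → 23 (−6 each step).
Column x2 goes silver, gold, diamond, bronze, silver → gold (repeats silver → gold → diamond → bronze).
So the next line is 23  gold.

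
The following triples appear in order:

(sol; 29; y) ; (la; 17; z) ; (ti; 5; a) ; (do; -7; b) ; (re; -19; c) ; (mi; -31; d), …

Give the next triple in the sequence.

(fa; -43; e)

For the note, runs through the solfège scale do→ti: sol, la, ti, do, re, mi → fa.
Second entry goes 29, 17, 5, -7, -19, -31 → -43 (−12 each step).
Letter goes y, z, a, b, c, d → e (letters move forward 1 place in the alphabet, wrapping Z→A).
Putting it together: (fa; -43; e).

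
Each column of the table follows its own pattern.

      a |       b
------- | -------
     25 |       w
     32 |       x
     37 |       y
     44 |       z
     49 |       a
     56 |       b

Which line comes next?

61  c

Column a — alternating steps +7, +5, +7, +5, …: 25, 32, 37, 44, 49, 56 → 61.
Column b goes w, x, y, z, a, b → c (letters move forward 1 place in the alphabet, wrapping Z→A).
Combining the parts gives 61  c.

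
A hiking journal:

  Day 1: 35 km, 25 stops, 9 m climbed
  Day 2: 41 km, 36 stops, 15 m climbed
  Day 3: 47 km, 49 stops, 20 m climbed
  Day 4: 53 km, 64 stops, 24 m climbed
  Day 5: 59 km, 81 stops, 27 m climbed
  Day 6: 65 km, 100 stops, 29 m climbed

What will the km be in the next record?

Km: +6 each step; 35, 41, 47, 53, 59, 65 → 71.

71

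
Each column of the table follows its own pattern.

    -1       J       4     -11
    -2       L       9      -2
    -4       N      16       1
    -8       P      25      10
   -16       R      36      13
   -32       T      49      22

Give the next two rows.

-64  V  64  25; -128  X  81  34

First component: ×2 each step, so -1, -2, -4, -8, -16, -32 → -64 → -128.
Letter — letters move forward 2 places in the alphabet: J, L, N, P, R, T → V → X.
Third component — perfect squares: 2², 3², 4², …: 4, 9, 16, 25, 36, 49 → 64 → 81.
Fourth component goes -11, -2, 1, 10, 13, 22 → 25 → 34 (alternating steps +9, +3, +9, +3, …).
So the next two rows are -64  V  64  25 and -128  X  81  34.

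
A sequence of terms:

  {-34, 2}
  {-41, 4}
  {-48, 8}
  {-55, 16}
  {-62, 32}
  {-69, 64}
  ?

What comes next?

{-76, 128}

First coordinate: −7 each step; -34, -41, -48, -55, -62, -69 → -76.
Second coordinate: ×2 each step, so 2, 4, 8, 16, 32, 64 → 128.
Putting it together: {-76, 128}.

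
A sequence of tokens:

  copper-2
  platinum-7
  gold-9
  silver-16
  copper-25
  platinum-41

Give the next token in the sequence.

gold-66

Metal goes copper, platinum, gold, silver, copper, platinum → gold (repeats copper → platinum → gold → silver).
Second component goes 2, 7, 9, 16, 25, 41 → 66 (each term is the sum of the two before it).
Putting it together: gold-66.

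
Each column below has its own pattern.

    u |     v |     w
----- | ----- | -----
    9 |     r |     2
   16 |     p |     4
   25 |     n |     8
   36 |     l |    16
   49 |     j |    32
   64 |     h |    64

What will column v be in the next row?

f

For the column v, letters move back 2 places in the alphabet: r, p, n, l, j, h → f.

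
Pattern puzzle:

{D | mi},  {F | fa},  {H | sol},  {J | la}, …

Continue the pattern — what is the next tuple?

Letter — letters move forward 2 places in the alphabet: D, F, H, J → L.
Note — runs through the solfège scale do→ti: mi, fa, sol, la → ti.
Combining the parts gives {L | ti}.

{L | ti}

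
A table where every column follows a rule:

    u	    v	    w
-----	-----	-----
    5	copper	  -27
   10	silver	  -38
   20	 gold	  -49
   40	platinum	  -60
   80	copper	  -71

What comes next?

Column u: 5, 10, 20, 40, 80 → 160 (×2 each step).
Column v goes copper, silver, gold, platinum, copper → silver (repeats copper → silver → gold → platinum).
For the column w, −11 each step: -27, -38, -49, -60, -71 → -82.
Putting it together: 160  silver  -82.

160  silver  -82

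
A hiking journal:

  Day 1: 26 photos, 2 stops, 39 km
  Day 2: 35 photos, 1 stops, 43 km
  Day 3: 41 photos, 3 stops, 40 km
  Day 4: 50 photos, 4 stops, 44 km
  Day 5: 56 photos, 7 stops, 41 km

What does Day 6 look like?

65 photos, 11 stops, 45 km

Photos: 26, 35, 41, 50, 56 → 65 (alternating steps +9, +6, +9, +6, …).
Stops — each term is the sum of the two before it: 2, 1, 3, 4, 7 → 11.
Km: alternating steps +4, −3, +4, −3, …, so 39, 43, 40, 44, 41 → 45.
Putting it together: 65 photos, 11 stops, 45 km.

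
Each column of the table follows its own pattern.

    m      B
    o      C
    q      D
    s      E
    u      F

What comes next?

First letter: letters move forward 2 places in the alphabet; m, o, q, s, u → w.
Second letter: B, C, D, E, F → G (letters move forward 1 place in the alphabet).
Putting it together: w  G.

w  G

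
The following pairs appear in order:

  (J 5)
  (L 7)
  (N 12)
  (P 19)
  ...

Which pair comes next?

For the letter, letters move forward 2 places in the alphabet: J, L, N, P → R.
Second entry: 5, 7, 12, 19 → 31 (each term is the sum of the two before it).
Putting it together: (R 31).

(R 31)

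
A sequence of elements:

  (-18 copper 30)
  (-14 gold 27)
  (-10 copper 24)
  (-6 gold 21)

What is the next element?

(-2 copper 18)

First part: +4 each step; -18, -14, -10, -6 → -2.
Metal goes copper, gold, copper, gold → copper (alternates copper ↔ gold).
For the third part, −3 each step: 30, 27, 24, 21 → 18.
Putting it together: (-2 copper 18).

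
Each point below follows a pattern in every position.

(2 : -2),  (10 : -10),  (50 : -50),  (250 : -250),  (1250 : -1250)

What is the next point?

(6250 : -6250)

First coordinate — ×5 each step: 2, 10, 50, 250, 1250 → 6250.
For the second coordinate, always the negative of the first coordinate: -2, -10, -50, -250, -1250 → -6250.
So the next point is (6250 : -6250).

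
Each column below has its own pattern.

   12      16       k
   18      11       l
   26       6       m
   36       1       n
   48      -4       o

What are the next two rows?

First component — differences are 6, 8, 10, … (increasing by 2 each time): 12, 18, 26, 36, 48 → 62 → 78.
Second component goes 16, 11, 6, 1, -4 → -9 → -14 (−5 each step).
Letter: letters move forward 1 place in the alphabet, so k, l, m, n, o → p → q.
So the next two rows are 62  -9  p and 78  -14  q.

62  -9  p; 78  -14  q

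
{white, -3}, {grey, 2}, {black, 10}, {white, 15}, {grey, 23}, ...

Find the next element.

{black, 28}

Shade: repeats white → grey → black; white, grey, black, white, grey → black.
Second slot: alternating steps +5, +8, +5, +8, …, so -3, 2, 10, 15, 23 → 28.
Putting it together: {black, 28}.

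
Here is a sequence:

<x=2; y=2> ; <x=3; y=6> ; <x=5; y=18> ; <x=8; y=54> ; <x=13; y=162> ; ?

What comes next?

X goes 2, 3, 5, 8, 13 → 21 (each term is the sum of the two before it).
Y: 2, 6, 18, 54, 162 → 486 (×3 each step).
Combining the parts gives <x=21; y=486>.

<x=21; y=486>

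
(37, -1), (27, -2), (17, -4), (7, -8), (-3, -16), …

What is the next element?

For the first slot, −10 each step: 37, 27, 17, 7, -3 → -13.
Second slot: ×2 each step; -1, -2, -4, -8, -16 → -32.
Combining the parts gives (-13, -32).

(-13, -32)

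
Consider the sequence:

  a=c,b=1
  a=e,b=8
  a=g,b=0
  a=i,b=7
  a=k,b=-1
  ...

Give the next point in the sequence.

A goes c, e, g, i, k → m (letters move forward 2 places in the alphabet).
B: 1, 8, 0, 7, -1 → 6 (alternating steps +7, −8, +7, −8, …).
So the next point is a=m,b=6.

a=m,b=6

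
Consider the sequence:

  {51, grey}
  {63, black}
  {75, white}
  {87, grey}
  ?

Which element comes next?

First component: 51, 63, 75, 87 → 99 (+12 each step).
Shade goes grey, black, white, grey → black (repeats grey → black → white).
Putting it together: {99, black}.

{99, black}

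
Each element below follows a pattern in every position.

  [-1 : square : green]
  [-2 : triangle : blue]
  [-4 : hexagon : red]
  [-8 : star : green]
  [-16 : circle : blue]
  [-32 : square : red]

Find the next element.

[-64 : triangle : green]

First value: ×2 each step, so -1, -2, -4, -8, -16, -32 → -64.
Shape: square, triangle, hexagon, star, circle, square → triangle (repeats square → triangle → hexagon → star → circle).
For the colour, repeats green → blue → red: green, blue, red, green, blue, red → green.
Combining the parts gives [-64 : triangle : green].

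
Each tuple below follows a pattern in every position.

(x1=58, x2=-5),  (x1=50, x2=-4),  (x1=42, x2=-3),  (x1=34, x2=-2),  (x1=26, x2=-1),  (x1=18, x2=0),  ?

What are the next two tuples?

X1: −8 each step, so 58, 50, 42, 34, 26, 18 → 10 → 2.
X2: +1 each step; -5, -4, -3, -2, -1, 0 → 1 → 2.
So the next two tuples are (x1=10, x2=1) and (x1=2, x2=2).

(x1=10, x2=1), (x1=2, x2=2)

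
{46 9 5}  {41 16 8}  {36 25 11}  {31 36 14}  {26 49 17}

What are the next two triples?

First entry: 46, 41, 36, 31, 26 → 21 → 16 (−5 each step).
Second entry goes 9, 16, 25, 36, 49 → 64 → 81 (perfect squares: 3², 4², 5², …).
Third entry — +3 each step: 5, 8, 11, 14, 17 → 20 → 23.
Putting the parts together: {21 64 20} and then {16 81 23}.

{21 64 20}, {16 81 23}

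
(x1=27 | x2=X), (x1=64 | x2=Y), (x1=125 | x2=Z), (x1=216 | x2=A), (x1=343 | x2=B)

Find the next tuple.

X1: perfect cubes: 3³, 4³, 5³, …, so 27, 64, 125, 216, 343 → 512.
X2 goes X, Y, Z, A, B → C (letters move forward 1 place in the alphabet, wrapping Z→A).
So the next tuple is (x1=512 | x2=C).

(x1=512 | x2=C)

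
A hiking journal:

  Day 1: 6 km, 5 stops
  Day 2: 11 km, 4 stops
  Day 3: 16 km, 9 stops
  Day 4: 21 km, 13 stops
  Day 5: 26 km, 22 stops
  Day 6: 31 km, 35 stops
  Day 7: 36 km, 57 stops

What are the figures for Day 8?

41 km, 92 stops

Km: +5 each step; 6, 11, 16, 21, 26, 31, 36 → 41.
Stops goes 5, 4, 9, 13, 22, 35, 57 → 92 (each term is the sum of the two before it).
So the next row is 41 km, 92 stops.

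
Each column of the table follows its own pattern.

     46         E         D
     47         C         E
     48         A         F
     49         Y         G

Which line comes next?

First component: +1 each step; 46, 47, 48, 49 → 50.
First letter goes E, C, A, Y → W (letters move back 2 places in the alphabet, wrapping A→Z).
Second letter: letters move forward 1 place in the alphabet, so D, E, F, G → H.
Putting it together: 50  W  H.

50  W  H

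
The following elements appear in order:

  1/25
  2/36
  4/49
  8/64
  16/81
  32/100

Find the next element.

First part: 1, 2, 4, 8, 16, 32 → 64 (×2 each step).
Second part: perfect squares: 5², 6², 7², …, so 25, 36, 49, 64, 81, 100 → 121.
Putting it together: 64/121.

64/121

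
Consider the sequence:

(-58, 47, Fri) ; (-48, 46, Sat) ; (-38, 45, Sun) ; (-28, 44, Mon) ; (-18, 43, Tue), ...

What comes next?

First slot goes -58, -48, -38, -28, -18 → -8 (+10 each step).
For the second slot, −1 each step: 47, 46, 45, 44, 43 → 42.
Day goes Fri, Sat, Sun, Mon, Tue → Wed (runs through the weekdays Mon→Sun).
Combining the parts gives (-8, 42, Wed).

(-8, 42, Wed)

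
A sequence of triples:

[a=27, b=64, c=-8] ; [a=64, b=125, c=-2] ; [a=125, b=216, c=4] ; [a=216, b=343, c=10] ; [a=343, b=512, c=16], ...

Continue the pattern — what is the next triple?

[a=512, b=729, c=22]

A — perfect cubes: 3³, 4³, 5³, …: 27, 64, 125, 216, 343 → 512.
B goes 64, 125, 216, 343, 512 → 729 (perfect cubes: 4³, 5³, 6³, …).
C: +6 each step; -8, -2, 4, 10, 16 → 22.
Combining the parts gives [a=512, b=729, c=22].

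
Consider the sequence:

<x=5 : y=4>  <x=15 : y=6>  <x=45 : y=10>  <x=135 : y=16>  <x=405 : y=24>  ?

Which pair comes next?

<x=1215 : y=34>

X: ×3 each step, so 5, 15, 45, 135, 405 → 1215.
Y — differences are 2, 4, 6, … (increasing by 2 each time): 4, 6, 10, 16, 24 → 34.
Combining the parts gives <x=1215 : y=34>.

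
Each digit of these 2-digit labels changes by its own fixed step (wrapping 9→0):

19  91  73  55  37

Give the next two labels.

19 then 91

For the first digit, −2 each step, mod 10: 1, 9, 7, 5, 3 → 1 → 9.
Second digit — +2 each step, mod 10: 9, 1, 3, 5, 7 → 9 → 1.
So the next two labels are 19 and 91.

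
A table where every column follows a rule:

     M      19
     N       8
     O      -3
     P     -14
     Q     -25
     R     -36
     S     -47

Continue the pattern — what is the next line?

T  -58

For the letter, letters move forward 1 place in the alphabet: M, N, O, P, Q, R, S → T.
Second component: −11 each step, so 19, 8, -3, -14, -25, -36, -47 → -58.
Putting it together: T  -58.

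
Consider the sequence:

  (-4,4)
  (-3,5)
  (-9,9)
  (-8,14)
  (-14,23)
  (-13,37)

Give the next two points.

(-19,60), (-18,97)

First entry goes -4, -3, -9, -8, -14, -13 → -19 → -18 (alternating steps +1, −6, +1, −6, …).
Second entry — each term is the sum of the two before it: 4, 5, 9, 14, 23, 37 → 60 → 97.
So the next two points are (-19,60) and (-18,97).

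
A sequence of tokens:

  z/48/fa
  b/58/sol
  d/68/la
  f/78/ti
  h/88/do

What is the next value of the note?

Note: fa, sol, la, ti, do → re (runs through the solfège scale do→ti).

re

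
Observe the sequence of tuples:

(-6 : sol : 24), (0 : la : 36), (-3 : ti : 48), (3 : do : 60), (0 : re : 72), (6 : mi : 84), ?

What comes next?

First coordinate goes -6, 0, -3, 3, 0, 6 → 3 (alternating steps +6, −3, +6, −3, …).
Note: runs through the solfège scale do→ti; sol, la, ti, do, re, mi → fa.
Third coordinate goes 24, 36, 48, 60, 72, 84 → 96 (+12 each step).
So the next tuple is (3 : fa : 96).

(3 : fa : 96)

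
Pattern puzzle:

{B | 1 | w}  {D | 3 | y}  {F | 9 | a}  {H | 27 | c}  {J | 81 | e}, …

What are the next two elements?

First letter goes B, D, F, H, J → L → N (letters move forward 2 places in the alphabet).
Second coordinate: ×3 each step, so 1, 3, 9, 27, 81 → 243 → 729.
Second letter goes w, y, a, c, e → g → i (letters move forward 2 places in the alphabet, wrapping Z→A).
So the next two elements are {L | 243 | g} and {N | 729 | i}.

{L | 243 | g}, {N | 729 | i}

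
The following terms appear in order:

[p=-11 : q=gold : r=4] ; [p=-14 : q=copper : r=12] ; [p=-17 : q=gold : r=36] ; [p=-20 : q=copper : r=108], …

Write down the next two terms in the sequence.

P goes -11, -14, -17, -20 → -23 → -26 (−3 each step).
Q: alternates gold ↔ copper; gold, copper, gold, copper → gold → copper.
For the r, ×3 each step: 4, 12, 36, 108 → 324 → 972.
Putting the parts together: [p=-23 : q=gold : r=324] and then [p=-26 : q=copper : r=972].

[p=-23 : q=gold : r=324], [p=-26 : q=copper : r=972]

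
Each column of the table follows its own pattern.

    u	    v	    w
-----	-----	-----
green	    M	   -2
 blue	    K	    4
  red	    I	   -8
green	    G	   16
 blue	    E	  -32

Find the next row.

Column u: green, blue, red, green, blue → red (repeats green → blue → red).
Column v: letters move back 2 places in the alphabet; M, K, I, G, E → C.
Column w — ×(-2) each step: -2, 4, -8, 16, -32 → 64.
Putting it together: red  C  64.

red  C  64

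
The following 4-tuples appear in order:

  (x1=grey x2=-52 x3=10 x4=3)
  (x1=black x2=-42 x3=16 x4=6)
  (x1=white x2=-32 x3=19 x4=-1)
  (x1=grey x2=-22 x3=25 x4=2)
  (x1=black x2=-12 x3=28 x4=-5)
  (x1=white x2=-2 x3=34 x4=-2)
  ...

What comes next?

X1 goes grey, black, white, grey, black, white → grey (repeats grey → black → white).
For the x2, +10 each step: -52, -42, -32, -22, -12, -2 → 8.
For the x3, alternating steps +6, +3, +6, +3, …: 10, 16, 19, 25, 28, 34 → 37.
X4: alternating steps +3, −7, +3, −7, …, so 3, 6, -1, 2, -5, -2 → -9.
So the next 4-tuple is (x1=grey x2=8 x3=37 x4=-9).

(x1=grey x2=8 x3=37 x4=-9)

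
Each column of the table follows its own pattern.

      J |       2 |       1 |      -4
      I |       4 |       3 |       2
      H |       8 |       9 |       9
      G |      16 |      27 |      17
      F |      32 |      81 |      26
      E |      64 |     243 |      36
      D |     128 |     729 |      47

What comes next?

Letter — letters move back 1 place in the alphabet: J, I, H, G, F, E, D → C.
Second component: ×2 each step; 2, 4, 8, 16, 32, 64, 128 → 256.
Third component: 1, 3, 9, 27, 81, 243, 729 → 2187 (×3 each step).
Fourth component: differences are 6, 7, 8, … (increasing by 1 each time); -4, 2, 9, 17, 26, 36, 47 → 59.
Putting it together: C  256  2187  59.

C  256  2187  59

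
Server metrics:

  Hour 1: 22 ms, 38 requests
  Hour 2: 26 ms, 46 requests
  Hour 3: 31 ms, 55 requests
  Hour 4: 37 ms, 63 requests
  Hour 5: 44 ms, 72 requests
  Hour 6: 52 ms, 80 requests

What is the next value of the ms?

61

Ms: differences are 4, 5, 6, … (increasing by 1 each time); 22, 26, 31, 37, 44, 52 → 61.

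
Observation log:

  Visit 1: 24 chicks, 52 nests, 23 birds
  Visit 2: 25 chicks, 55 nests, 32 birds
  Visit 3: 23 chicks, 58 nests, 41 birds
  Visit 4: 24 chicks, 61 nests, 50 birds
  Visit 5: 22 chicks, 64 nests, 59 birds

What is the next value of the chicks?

23

Chicks goes 24, 25, 23, 24, 22 → 23 (alternating steps +1, −2, +1, −2, …).
Nests: +3 each step, so 52, 55, 58, 61, 64 → 67.
Birds — +9 each step: 23, 32, 41, 50, 59 → 68.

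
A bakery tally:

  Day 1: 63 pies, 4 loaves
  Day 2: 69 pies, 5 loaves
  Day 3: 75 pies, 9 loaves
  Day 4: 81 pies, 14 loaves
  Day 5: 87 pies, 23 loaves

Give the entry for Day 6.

93 pies, 37 loaves

For the pies, +6 each step: 63, 69, 75, 81, 87 → 93.
Loaves: each term is the sum of the two before it; 4, 5, 9, 14, 23 → 37.
Putting it together: 93 pies, 37 loaves.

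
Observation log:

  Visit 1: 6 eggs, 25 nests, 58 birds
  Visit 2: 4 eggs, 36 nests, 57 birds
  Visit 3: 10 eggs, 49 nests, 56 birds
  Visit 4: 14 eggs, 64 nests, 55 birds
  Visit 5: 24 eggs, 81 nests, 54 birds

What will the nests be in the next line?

100

Eggs: 6, 4, 10, 14, 24 → 38 (each term is the sum of the two before it).
Nests goes 25, 36, 49, 64, 81 → 100 (perfect squares: 5², 6², 7², …).
Birds: −1 each step; 58, 57, 56, 55, 54 → 53.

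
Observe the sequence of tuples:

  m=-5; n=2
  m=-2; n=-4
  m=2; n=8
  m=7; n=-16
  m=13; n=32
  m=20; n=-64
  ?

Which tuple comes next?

M: differences are 3, 4, 5, … (increasing by 1 each time), so -5, -2, 2, 7, 13, 20 → 28.
For the n, ×(-2) each step: 2, -4, 8, -16, 32, -64 → 128.
Putting it together: m=28; n=128.

m=28; n=128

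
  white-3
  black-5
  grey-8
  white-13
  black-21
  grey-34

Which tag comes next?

Shade goes white, black, grey, white, black, grey → white (repeats white → black → grey).
For the second component, each term is the sum of the two before it: 3, 5, 8, 13, 21, 34 → 55.
Putting it together: white-55.

white-55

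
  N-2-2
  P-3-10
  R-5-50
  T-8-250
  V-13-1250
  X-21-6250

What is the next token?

Letter: letters move forward 2 places in the alphabet, so N, P, R, T, V, X → Z.
Second component goes 2, 3, 5, 8, 13, 21 → 34 (each term is the sum of the two before it).
Third component: ×5 each step; 2, 10, 50, 250, 1250, 6250 → 31250.
Combining the parts gives Z-34-31250.

Z-34-31250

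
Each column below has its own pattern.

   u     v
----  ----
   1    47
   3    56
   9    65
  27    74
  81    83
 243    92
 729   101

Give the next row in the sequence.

Column u: ×3 each step; 1, 3, 9, 27, 81, 243, 729 → 2187.
Column v: +9 each step; 47, 56, 65, 74, 83, 92, 101 → 110.
So the next row is 2187  110.

2187  110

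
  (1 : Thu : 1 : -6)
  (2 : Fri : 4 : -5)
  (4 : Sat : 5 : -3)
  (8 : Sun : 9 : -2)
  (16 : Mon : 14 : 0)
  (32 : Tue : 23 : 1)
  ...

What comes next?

First part goes 1, 2, 4, 8, 16, 32 → 64 (×2 each step).
Day: runs through the weekdays Mon→Sun, so Thu, Fri, Sat, Sun, Mon, Tue → Wed.
Third part: 1, 4, 5, 9, 14, 23 → 37 (each term is the sum of the two before it).
Fourth part: alternating steps +1, +2, +1, +2, …, so -6, -5, -3, -2, 0, 1 → 3.
So the next term is (64 : Wed : 37 : 3).

(64 : Wed : 37 : 3)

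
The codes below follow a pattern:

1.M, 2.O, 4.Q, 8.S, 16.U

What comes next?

First component: 1, 2, 4, 8, 16 → 32 (×2 each step).
Letter: letters move forward 2 places in the alphabet, so M, O, Q, S, U → W.
Combining the parts gives 32.W.

32.W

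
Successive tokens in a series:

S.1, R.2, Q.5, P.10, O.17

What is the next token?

N.26

Letter: S, R, Q, P, O → N (letters move back 1 place in the alphabet).
Second component — differences are 1, 3, 5, … (increasing by 2 each time): 1, 2, 5, 10, 17 → 26.
So the next token is N.26.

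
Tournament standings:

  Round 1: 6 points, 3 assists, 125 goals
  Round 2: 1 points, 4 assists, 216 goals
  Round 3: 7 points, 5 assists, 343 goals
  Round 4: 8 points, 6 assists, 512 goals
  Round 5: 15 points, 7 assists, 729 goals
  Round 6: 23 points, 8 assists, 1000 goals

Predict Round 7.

38 points, 9 assists, 1331 goals

Points — each term is the sum of the two before it: 6, 1, 7, 8, 15, 23 → 38.
Assists: +1 each step, so 3, 4, 5, 6, 7, 8 → 9.
Goals: perfect cubes: 5³, 6³, 7³, …, so 125, 216, 343, 512, 729, 1000 → 1331.
So the next line is 38 points, 9 assists, 1331 goals.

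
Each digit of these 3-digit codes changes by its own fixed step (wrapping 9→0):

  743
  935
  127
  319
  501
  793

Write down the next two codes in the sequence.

985, 177

First digit: +2 each step, mod 10, so 7, 9, 1, 3, 5, 7 → 9 → 1.
Second digit: −1 each step, mod 10; 4, 3, 2, 1, 0, 9 → 8 → 7.
Third digit: +2 each step, mod 10; 3, 5, 7, 9, 1, 3 → 5 → 7.
So the next two codes are 985 and 177.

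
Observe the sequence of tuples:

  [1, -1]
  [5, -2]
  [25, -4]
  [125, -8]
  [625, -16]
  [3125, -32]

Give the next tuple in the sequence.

[15625, -64]

First value — ×5 each step: 1, 5, 25, 125, 625, 3125 → 15625.
Second value: -1, -2, -4, -8, -16, -32 → -64 (×2 each step).
So the next tuple is [15625, -64].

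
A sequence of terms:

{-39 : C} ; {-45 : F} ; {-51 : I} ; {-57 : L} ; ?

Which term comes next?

{-63 : O}

First component — −6 each step: -39, -45, -51, -57 → -63.
Letter: letters move forward 3 places in the alphabet, so C, F, I, L → O.
Combining the parts gives {-63 : O}.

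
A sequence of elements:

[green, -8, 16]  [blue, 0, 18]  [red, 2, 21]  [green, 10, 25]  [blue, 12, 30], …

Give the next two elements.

[red, 20, 36], [green, 22, 43]

For the colour, repeats green → blue → red: green, blue, red, green, blue → red → green.
Second value: alternating steps +8, +2, +8, +2, …, so -8, 0, 2, 10, 12 → 20 → 22.
Third value: differences are 2, 3, 4, … (increasing by 1 each time), so 16, 18, 21, 25, 30 → 36 → 43.
So the next two elements are [red, 20, 36] and [green, 22, 43].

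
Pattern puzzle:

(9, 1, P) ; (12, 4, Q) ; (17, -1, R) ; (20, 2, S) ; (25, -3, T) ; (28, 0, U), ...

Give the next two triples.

(33, -5, V), (36, -2, W)

First part: alternating steps +3, +5, +3, +5, …, so 9, 12, 17, 20, 25, 28 → 33 → 36.
Second part: alternating steps +3, −5, +3, −5, …, so 1, 4, -1, 2, -3, 0 → -5 → -2.
Letter: letters move forward 1 place in the alphabet, so P, Q, R, S, T, U → V → W.
Putting the parts together: (33, -5, V) and then (36, -2, W).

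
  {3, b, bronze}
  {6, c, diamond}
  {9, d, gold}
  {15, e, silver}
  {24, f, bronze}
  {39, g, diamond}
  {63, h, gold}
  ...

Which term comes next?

For the first coordinate, each term is the sum of the two before it: 3, 6, 9, 15, 24, 39, 63 → 102.
Letter: letters move forward 1 place in the alphabet, so b, c, d, e, f, g, h → i.
For the rank, repeats bronze → diamond → gold → silver: bronze, diamond, gold, silver, bronze, diamond, gold → silver.
So the next term is {102, i, silver}.

{102, i, silver}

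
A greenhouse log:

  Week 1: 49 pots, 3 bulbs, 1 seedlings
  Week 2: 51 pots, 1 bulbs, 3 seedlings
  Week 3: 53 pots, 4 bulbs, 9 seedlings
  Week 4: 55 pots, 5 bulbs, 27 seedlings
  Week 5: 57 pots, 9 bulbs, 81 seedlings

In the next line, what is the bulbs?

14

Pots — +2 each step: 49, 51, 53, 55, 57 → 59.
Bulbs: each term is the sum of the two before it; 3, 1, 4, 5, 9 → 14.
For the seedlings, ×3 each step: 1, 3, 9, 27, 81 → 243.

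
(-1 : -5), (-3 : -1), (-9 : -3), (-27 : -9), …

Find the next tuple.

First part goes -1, -3, -9, -27 → -81 (×3 each step).
Second part goes -5, -1, -3, -9 → -27 (always the previous value of the first part).
So the next tuple is (-81 : -27).

(-81 : -27)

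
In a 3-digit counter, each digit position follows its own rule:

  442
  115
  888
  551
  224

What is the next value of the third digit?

Third digit goes 2, 5, 8, 1, 4 → 7 (+3 each step, mod 10).

7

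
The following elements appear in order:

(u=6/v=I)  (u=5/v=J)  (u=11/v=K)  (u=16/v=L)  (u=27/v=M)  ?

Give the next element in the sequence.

U — each term is the sum of the two before it: 6, 5, 11, 16, 27 → 43.
For the v, letters move forward 1 place in the alphabet: I, J, K, L, M → N.
Putting it together: (u=43/v=N).

(u=43/v=N)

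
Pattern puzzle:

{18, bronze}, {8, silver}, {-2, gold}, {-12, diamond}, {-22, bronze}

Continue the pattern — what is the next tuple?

First coordinate goes 18, 8, -2, -12, -22 → -32 (−10 each step).
Rank — repeats bronze → silver → gold → diamond: bronze, silver, gold, diamond, bronze → silver.
Combining the parts gives {-32, silver}.

{-32, silver}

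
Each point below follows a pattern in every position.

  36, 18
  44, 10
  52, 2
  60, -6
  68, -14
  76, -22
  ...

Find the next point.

84, -30

First part goes 36, 44, 52, 60, 68, 76 → 84 (+8 each step).
Second part: together with the first part always sums to 54, so 18, 10, 2, -6, -14, -22 → -30.
Putting it together: 84, -30.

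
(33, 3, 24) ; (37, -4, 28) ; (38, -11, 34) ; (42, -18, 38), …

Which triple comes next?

(43, -25, 44)

First entry: alternating steps +4, +1, +4, +1, …, so 33, 37, 38, 42 → 43.
Second entry goes 3, -4, -11, -18 → -25 (−7 each step).
Third entry — alternating steps +4, +6, +4, +6, …: 24, 28, 34, 38 → 44.
Combining the parts gives (43, -25, 44).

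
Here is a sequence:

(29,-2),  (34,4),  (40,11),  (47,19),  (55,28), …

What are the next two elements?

First entry: 29, 34, 40, 47, 55 → 64 → 74 (differences are 5, 6, 7, … (increasing by 1 each time)).
Second entry — differences are 6, 7, 8, … (increasing by 1 each time): -2, 4, 11, 19, 28 → 38 → 49.
Putting the parts together: (64,38) and then (74,49).

(64,38), (74,49)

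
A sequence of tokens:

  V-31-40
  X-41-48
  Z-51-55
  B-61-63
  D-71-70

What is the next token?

Letter: letters move forward 2 places in the alphabet, wrapping Z→A, so V, X, Z, B, D → F.
Second component goes 31, 41, 51, 61, 71 → 81 (+10 each step).
Third component: alternating steps +8, +7, +8, +7, …, so 40, 48, 55, 63, 70 → 78.
So the next token is F-81-78.

F-81-78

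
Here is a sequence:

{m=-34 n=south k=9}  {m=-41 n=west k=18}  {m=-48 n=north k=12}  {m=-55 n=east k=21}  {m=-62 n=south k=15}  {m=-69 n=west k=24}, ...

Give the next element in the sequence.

M — −7 each step: -34, -41, -48, -55, -62, -69 → -76.
N: repeats south → west → north → east; south, west, north, east, south, west → north.
K — alternating steps +9, −6, +9, −6, …: 9, 18, 12, 21, 15, 24 → 18.
So the next element is {m=-76 n=north k=18}.

{m=-76 n=north k=18}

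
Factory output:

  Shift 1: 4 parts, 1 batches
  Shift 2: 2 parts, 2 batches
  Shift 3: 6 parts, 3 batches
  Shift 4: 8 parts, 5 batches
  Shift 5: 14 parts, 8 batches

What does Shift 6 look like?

22 parts, 13 batches

Parts: each term is the sum of the two before it, so 4, 2, 6, 8, 14 → 22.
Batches: each term is the sum of the two before it; 1, 2, 3, 5, 8 → 13.
Combining the parts gives 22 parts, 13 batches.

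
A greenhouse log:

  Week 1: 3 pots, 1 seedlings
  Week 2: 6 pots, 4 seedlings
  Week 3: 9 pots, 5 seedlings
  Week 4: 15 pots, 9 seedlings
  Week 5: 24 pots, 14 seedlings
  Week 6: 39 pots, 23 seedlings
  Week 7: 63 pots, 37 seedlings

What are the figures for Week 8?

102 pots, 60 seedlings

For the pots, each term is the sum of the two before it: 3, 6, 9, 15, 24, 39, 63 → 102.
For the seedlings, each term is the sum of the two before it: 1, 4, 5, 9, 14, 23, 37 → 60.
So the next row is 102 pots, 60 seedlings.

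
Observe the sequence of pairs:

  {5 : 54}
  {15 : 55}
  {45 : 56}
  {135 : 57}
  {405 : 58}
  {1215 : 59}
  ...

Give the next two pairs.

First coordinate: ×3 each step; 5, 15, 45, 135, 405, 1215 → 3645 → 10935.
Second coordinate — +1 each step: 54, 55, 56, 57, 58, 59 → 60 → 61.
So the next two pairs are {3645 : 60} and {10935 : 61}.

{3645 : 60}, {10935 : 61}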